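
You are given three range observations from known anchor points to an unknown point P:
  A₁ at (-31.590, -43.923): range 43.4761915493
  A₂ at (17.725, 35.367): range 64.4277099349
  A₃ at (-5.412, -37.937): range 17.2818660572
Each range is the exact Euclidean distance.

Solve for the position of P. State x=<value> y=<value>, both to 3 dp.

eq1: (x + 31.590)² + (y + 43.923)² = 43.4761915493²
eq2: (x − 17.725)² + (y − 35.367)² = 64.4277099349²
eq3: (x + 5.412)² + (y + 37.937)² = 17.2818660572²
eq2−eq3, eq2−eq1 (x²,y² cancel):
  -46.274·x − 146.608·y = 3755.772312
  -98.630·x − 158.580·y = 3622.908291
det = -46.274·-158.580 − -146.608·-98.630 = -7121.816120
x = (3755.772312·-158.580 − -146.608·3622.908291) / -7121.816120 = 9.048680
y = (-46.274·3622.908291 − 3755.772312·-98.630) / -7121.816120 = -28.473828

x=9.049 y=-28.474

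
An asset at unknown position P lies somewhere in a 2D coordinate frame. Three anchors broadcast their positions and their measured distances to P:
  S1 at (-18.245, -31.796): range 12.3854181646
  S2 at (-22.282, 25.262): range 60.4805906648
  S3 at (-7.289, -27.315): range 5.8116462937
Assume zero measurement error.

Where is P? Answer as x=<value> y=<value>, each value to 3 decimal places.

eq1: (x + 18.245)² + (y + 31.796)² = 12.3854181646²
eq2: (x + 22.282)² + (y − 25.262)² = 60.4805906648²
eq3: (x + 7.289)² + (y + 27.315)² = 5.8116462937²
eq3−eq1, eq3−eq2 (x²,y² cancel):
  -21.912·x − 8.962·y = 425.003545
  -29.986·x + 105.154·y = -3288.709193
det = -21.912·105.154 − -8.962·-29.986 = -2572.868980
x = (425.003545·105.154 − -8.962·-3288.709193) / -2572.868980 = -5.914569
y = (-21.912·-3288.709193 − 425.003545·-29.986) / -2572.868980 = -32.961784

x=-5.915 y=-32.962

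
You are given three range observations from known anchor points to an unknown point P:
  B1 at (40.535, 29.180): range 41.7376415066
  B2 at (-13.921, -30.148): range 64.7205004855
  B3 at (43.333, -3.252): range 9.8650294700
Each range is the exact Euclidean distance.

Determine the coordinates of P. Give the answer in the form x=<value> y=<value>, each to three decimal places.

x=48.161 y=-11.855

eq1: (x − 40.535)² + (y − 29.180)² = 41.7376415066²
eq2: (x + 13.921)² + (y + 30.148)² = 64.7205004855²
eq3: (x − 43.333)² + (y + 3.252)² = 9.8650294700²
eq1−eq2, eq1−eq3 (x²,y² cancel):
  -108.912·x − 118.656·y = -3838.574945
  5.596·x − 64.864·y = 1038.477680
det = -108.912·-64.864 − -118.656·5.596 = 7728.466944
x = (-3838.574945·-64.864 − -118.656·1038.477680) / 7728.466944 = 48.160513
y = (-108.912·1038.477680 − -3838.574945·5.596) / 7728.466944 = -11.855135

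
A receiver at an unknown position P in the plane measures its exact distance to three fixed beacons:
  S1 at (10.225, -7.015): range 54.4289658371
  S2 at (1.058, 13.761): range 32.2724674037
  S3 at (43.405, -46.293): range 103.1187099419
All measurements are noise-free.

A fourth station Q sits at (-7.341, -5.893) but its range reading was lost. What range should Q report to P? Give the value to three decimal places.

51.843

eq1: (x − 10.225)² + (y + 7.015)² = 54.4289658371²
eq2: (x − 1.058)² + (y − 13.761)² = 32.2724674037²
eq3: (x − 43.405)² + (y + 46.293)² = 103.1187099419²
eq3−eq1, eq3−eq2 (x²,y² cancel):
  -66.360·x + 78.556·y = 3797.680994
  -84.694·x + 120.108·y = 5755.404799
det = -66.360·120.108 − 78.556·-84.694 = -1317.145016
x = (3797.680994·120.108 − 78.556·5755.404799) / -1317.145016 = -3.044683
y = (-66.360·5755.404799 − 3797.680994·-84.694) / -1317.145016 = 45.771625
|P − Q| = √((-3.044683 − -7.341)² + (45.771625 − -5.893)²) = 51.842954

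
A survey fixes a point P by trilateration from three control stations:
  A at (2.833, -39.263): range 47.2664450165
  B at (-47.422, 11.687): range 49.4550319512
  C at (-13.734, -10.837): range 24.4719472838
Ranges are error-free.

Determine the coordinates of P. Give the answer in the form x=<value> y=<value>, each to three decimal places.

eq1: (x − 2.833)² + (y + 39.263)² = 47.2664450165²
eq2: (x + 47.422)² + (y − 11.687)² = 49.4550319512²
eq3: (x + 13.734)² + (y + 10.837)² = 24.4719472838²
eq1−eq3, eq1−eq2 (x²,y² cancel):
  -33.134·x + 56.852·y = 391.694888
  -100.510·x + 101.900·y = 624.139634
det = -33.134·101.900 − 56.852·-100.510 = 2337.839920
x = (391.694888·101.900 − 56.852·624.139634) / 2337.839920 = 1.894964
y = (-33.134·624.139634 − 391.694888·-100.510) / 2337.839920 = 7.994136

x=1.895 y=7.994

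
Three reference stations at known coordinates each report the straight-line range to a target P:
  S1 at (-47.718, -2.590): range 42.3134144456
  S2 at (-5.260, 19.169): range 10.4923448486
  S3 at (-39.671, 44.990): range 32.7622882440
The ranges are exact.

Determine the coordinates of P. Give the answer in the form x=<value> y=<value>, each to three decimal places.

eq1: (x + 47.718)² + (y + 2.590)² = 42.3134144456²
eq2: (x + 5.260)² + (y − 19.169)² = 10.4923448486²
eq3: (x + 39.671)² + (y − 44.990)² = 32.7622882440²
eq2−eq3, eq2−eq1 (x²,y² cancel):
  -68.822·x + 51.642·y = 2239.491949
  -84.916·x − 43.518·y = 208.261721
det = -68.822·-43.518 − 51.642·-84.916 = 7380.227868
x = (2239.491949·-43.518 − 51.642·208.261721) / 7380.227868 = -14.662591
y = (-68.822·208.261721 − 2239.491949·-84.916) / 7380.227868 = 23.825241

x=-14.663 y=23.825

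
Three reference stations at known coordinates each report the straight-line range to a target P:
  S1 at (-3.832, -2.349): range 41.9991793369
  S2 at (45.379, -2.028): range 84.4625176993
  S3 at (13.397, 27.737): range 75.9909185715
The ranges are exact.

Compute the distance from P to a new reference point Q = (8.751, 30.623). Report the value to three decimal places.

eq1: (x + 3.832)² + (y + 2.349)² = 41.9991793369²
eq2: (x − 45.379)² + (y + 2.028)² = 84.4625176993²
eq3: (x − 13.397)² + (y − 27.737)² = 75.9909185715²
eq2−eq3, eq2−eq1 (x²,y² cancel):
  -63.964·x + 59.530·y = 244.751544
  -98.422·x − 0.642·y = 3326.821431
det = -63.964·-0.642 − 59.530·-98.422 = 5900.126548
x = (244.751544·-0.642 − 59.530·3326.821431) / 5900.126548 = -33.592976
y = (-63.964·3326.821431 − 244.751544·-98.422) / 5900.126548 = -31.983699
|P − Q| = √((-33.592976 − 8.751)² + (-31.983699 − 30.623)²) = 75.581817

75.582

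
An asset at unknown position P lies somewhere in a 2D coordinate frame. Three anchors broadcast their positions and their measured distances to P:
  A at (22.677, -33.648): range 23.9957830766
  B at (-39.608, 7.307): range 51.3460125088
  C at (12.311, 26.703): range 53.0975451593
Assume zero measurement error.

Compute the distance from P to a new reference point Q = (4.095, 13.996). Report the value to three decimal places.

39.197

eq1: (x − 22.677)² + (y + 33.648)² = 23.9957830766²
eq2: (x + 39.608)² + (y − 7.307)² = 51.3460125088²
eq3: (x − 12.311)² + (y − 26.703)² = 53.0975451593²
eq3−eq2, eq3−eq1 (x²,y² cancel):
  -103.838·x − 38.792·y = 940.511284
  20.732·x − 120.702·y = 3025.374999
det = -103.838·-120.702 − -38.792·20.732 = 13337.690020
x = (940.511284·-120.702 − -38.792·3025.374999) / 13337.690020 = 0.287813
y = (-103.838·3025.374999 − 940.511284·20.732) / 13337.690020 = -25.015394
|P − Q| = √((0.287813 − 4.095)² + (-25.015394 − 13.996)²) = 39.196729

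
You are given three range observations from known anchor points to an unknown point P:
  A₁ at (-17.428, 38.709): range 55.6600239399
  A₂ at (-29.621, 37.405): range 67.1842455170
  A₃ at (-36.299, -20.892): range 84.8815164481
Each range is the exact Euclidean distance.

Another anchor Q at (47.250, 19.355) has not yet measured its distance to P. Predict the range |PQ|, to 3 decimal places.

eq1: (x + 17.428)² + (y − 38.709)² = 55.6600239399²
eq2: (x + 29.621)² + (y − 37.405)² = 67.1842455170²
eq3: (x + 36.299)² + (y + 20.892)² = 84.8815164481²
eq2−eq3, eq2−eq1 (x²,y² cancel):
  -13.356·x − 116.594·y = -3213.593590
  24.386·x + 2.608·y = 941.268780
det = -13.356·2.608 − -116.594·24.386 = 2808.428836
x = (-3213.593590·2.608 − -116.594·941.268780) / 2808.428836 = 36.093220
y = (-13.356·941.268780 − -3213.593590·24.386) / 2808.428836 = 23.427728
|P − Q| = √((36.093220 − 47.250)² + (23.427728 − 19.355)²) = 11.876904

11.877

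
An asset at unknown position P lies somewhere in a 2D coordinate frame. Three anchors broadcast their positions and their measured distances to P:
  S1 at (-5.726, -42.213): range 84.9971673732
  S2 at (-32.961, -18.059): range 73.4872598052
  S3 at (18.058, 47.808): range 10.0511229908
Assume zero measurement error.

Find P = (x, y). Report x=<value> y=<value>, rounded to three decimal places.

x=10.459 y=41.229

eq1: (x + 5.726)² + (y + 42.213)² = 84.9971673732²
eq2: (x + 32.961)² + (y + 18.059)² = 73.4872598052²
eq3: (x − 18.058)² + (y − 47.808)² = 10.0511229908²
eq2−eq1, eq2−eq3 (x²,y² cancel):
  54.470·x − 48.308·y = -1421.971665
  102.038·x + 131.734·y = 6498.493506
det = 54.470·131.734 − -48.308·102.038 = 12104.802684
x = (-1421.971665·131.734 − -48.308·6498.493506) / 12104.802684 = 10.459254
y = (54.470·6498.493506 − -1421.971665·102.038) / 12104.802684 = 41.228932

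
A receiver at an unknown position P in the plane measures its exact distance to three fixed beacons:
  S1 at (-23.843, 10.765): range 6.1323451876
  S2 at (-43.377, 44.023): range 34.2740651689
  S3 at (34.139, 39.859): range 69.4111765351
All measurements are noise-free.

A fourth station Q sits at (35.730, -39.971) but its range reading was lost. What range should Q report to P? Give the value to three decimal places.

83.928

eq1: (x + 23.843)² + (y − 10.765)² = 6.1323451876²
eq2: (x + 43.377)² + (y − 44.023)² = 34.2740651689²
eq3: (x − 34.139)² + (y − 39.859)² = 69.4111765351²
eq3−eq1, eq3−eq2 (x²,y² cancel):
  -115.964·x − 58.188·y = 2710.468442
  -155.032·x + 8.328·y = 4708.577341
det = -115.964·8.328 − -58.188·-155.032 = -9986.750208
x = (2710.468442·8.328 − -58.188·4708.577341) / -9986.750208 = -29.694893
y = (-115.964·4708.577341 − 2710.468442·-155.032) / -9986.750208 = 12.598304
|P − Q| = √((-29.694893 − 35.730)² + (12.598304 − -39.971)²) = 83.928234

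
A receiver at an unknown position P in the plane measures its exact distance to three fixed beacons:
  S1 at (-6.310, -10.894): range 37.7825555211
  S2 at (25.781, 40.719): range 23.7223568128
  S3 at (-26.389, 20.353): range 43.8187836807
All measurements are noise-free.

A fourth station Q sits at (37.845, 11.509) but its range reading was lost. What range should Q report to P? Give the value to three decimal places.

eq1: (x + 6.310)² + (y + 10.894)² = 37.7825555211²
eq2: (x − 25.781)² + (y − 40.719)² = 23.7223568128²
eq3: (x + 26.389)² + (y − 20.353)² = 43.8187836807²
eq2−eq1, eq2−eq3 (x²,y² cancel):
  -64.182·x − 103.226·y = -3028.972875
  -104.340·x − 40.732·y = -2569.408583
det = -64.182·-40.732 − -103.226·-104.340 = -8156.339616
x = (-3028.972875·-40.732 − -103.226·-2569.408583) / -8156.339616 = 17.391827
y = (-64.182·-2569.408583 − -3028.972875·-104.340) / -8156.339616 = 18.529543
|P − Q| = √((17.391827 − 37.845)² + (18.529543 − 11.509)²) = 21.624530

21.625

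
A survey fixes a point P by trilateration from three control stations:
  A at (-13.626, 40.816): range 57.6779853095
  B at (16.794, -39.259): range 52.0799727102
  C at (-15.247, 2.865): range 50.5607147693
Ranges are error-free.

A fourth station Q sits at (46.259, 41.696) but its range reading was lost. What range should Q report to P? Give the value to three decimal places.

34.072

eq1: (x + 13.626)² + (y − 40.816)² = 57.6779853095²
eq2: (x − 16.794)² + (y + 39.259)² = 52.0799727102²
eq3: (x + 15.247)² + (y − 2.865)² = 50.5607147693²
eq2−eq3, eq2−eq1 (x²,y² cancel):
  -64.082·x + 84.248·y = -1426.690603
  -60.840·x + 160.150·y = -586.120217
det = -64.082·160.150 − 84.248·-60.840 = -5137.083980
x = (-1426.690603·160.150 − 84.248·-586.120217) / -5137.083980 = 34.865119
y = (-64.082·-586.120217 − -1426.690603·-60.840) / -5137.083980 = 9.585224
|P − Q| = √((34.865119 − 46.259)² + (9.585224 − 41.696)²) = 34.072312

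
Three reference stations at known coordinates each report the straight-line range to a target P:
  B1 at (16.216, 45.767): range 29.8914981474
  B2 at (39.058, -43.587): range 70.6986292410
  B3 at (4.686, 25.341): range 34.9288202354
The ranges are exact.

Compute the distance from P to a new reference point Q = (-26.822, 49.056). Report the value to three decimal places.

69.925

eq1: (x − 16.216)² + (y − 45.767)² = 29.8914981474²
eq2: (x − 39.058)² + (y + 43.587)² = 70.6986292410²
eq3: (x − 4.686)² + (y − 25.341)² = 34.9288202354²
eq3−eq2, eq3−eq1 (x²,y² cancel):
  68.744·x − 137.856·y = -1017.044638
  23.060·x + 40.852·y = 2019.972890
det = 68.744·40.852 − -137.856·23.060 = 5987.289248
x = (-1017.044638·40.852 − -137.856·2019.972890) / 5987.289248 = 39.570007
y = (68.744·2019.972890 − -1017.044638·23.060) / 5987.289248 = 27.109775
|P − Q| = √((39.570007 − -26.822)² + (27.109775 − 49.056)²) = 69.925212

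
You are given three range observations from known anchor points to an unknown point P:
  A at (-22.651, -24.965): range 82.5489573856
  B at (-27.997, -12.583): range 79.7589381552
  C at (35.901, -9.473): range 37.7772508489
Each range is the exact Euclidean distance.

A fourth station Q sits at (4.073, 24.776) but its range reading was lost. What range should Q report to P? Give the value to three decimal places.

eq1: (x + 22.651)² + (y + 24.965)² = 82.5489573856²
eq2: (x + 27.997)² + (y + 12.583)² = 79.7589381552²
eq3: (x − 35.901)² + (y + 9.473)² = 37.7772508489²
eq1−eq2, eq1−eq3 (x²,y² cancel):
  -10.692·x + 24.764·y = 258.687022
  117.104·x + 30.984·y = 5629.510188
det = -10.692·30.984 − 24.764·117.104 = -3231.244384
x = (258.687022·30.984 − 24.764·5629.510188) / -3231.244384 = 40.663601
y = (-10.692·5629.510188 − 258.687022·117.104) / -3231.244384 = 28.002836
|P − Q| = √((40.663601 − 4.073)² + (28.002836 − 24.776)²) = 36.732609

36.733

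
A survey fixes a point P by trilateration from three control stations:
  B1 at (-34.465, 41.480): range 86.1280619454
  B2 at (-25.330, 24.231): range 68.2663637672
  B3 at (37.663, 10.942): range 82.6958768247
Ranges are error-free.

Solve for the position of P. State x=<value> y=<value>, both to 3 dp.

x=-24.121 y=-44.025

eq1: (x + 34.465)² + (y − 41.480)² = 86.1280619454²
eq2: (x + 25.330)² + (y − 24.231)² = 68.2663637672²
eq3: (x − 37.663)² + (y − 10.942)² = 82.6958768247²
eq2−eq3, eq2−eq1 (x²,y² cancel):
  125.986·x − 26.578·y = -1868.832950
  -18.270·x + 34.498·y = -1078.070268
det = 125.986·34.498 − -26.578·-18.270 = 3860.684968
x = (-1868.832950·34.498 − -26.578·-1078.070268) / 3860.684968 = -24.121095
y = (125.986·-1078.070268 − -1868.832950·-18.270) / 3860.684968 = -44.024659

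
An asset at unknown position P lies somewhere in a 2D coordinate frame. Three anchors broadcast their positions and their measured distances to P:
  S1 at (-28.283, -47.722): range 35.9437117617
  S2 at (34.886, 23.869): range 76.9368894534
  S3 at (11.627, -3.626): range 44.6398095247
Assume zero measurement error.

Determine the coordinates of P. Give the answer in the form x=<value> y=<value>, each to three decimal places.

x=7.659 y=-48.089

eq1: (x + 28.283)² + (y + 47.722)² = 35.9437117617²
eq2: (x − 34.886)² + (y − 23.869)² = 76.9368894534²
eq3: (x − 11.627)² + (y + 3.626)² = 44.6398095247²
eq2−eq1, eq2−eq3 (x²,y² cancel):
  -126.338·x − 143.182·y = 5917.889760
  -46.518·x − 54.990·y = 2288.145212
det = -126.338·-54.990 − -143.182·-46.518 = 286.786344
x = (5917.889760·-54.990 − -143.182·2288.145212) / 286.786344 = 7.658837
y = (-126.338·2288.145212 − 5917.889760·-46.518) / 286.786344 = -48.089089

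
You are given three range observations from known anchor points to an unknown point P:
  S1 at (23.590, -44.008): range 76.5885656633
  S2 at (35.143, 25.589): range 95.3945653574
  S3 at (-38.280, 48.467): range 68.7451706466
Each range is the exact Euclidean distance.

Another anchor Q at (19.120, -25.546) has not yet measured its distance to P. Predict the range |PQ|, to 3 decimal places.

68.346

eq1: (x − 23.590)² + (y + 44.008)² = 76.5885656633²
eq2: (x − 35.143)² + (y − 25.589)² = 95.3945653574²
eq3: (x + 38.280)² + (y − 48.467)² = 68.7451706466²
eq3−eq2, eq3−eq1 (x²,y² cancel):
  146.846·x − 45.756·y = -6298.805731
  123.740·x − 184.950·y = -2461.126228
det = 146.846·-184.950 − -45.756·123.740 = -21497.320260
x = (-6298.805731·-184.950 − -45.756·-2461.126228) / -21497.320260 = -48.952745
y = (146.846·-2461.126228 − -6298.805731·123.740) / -21497.320260 = -19.444641
|P − Q| = √((-48.952745 − 19.120)² + (-19.444641 − -25.546)²) = 68.345630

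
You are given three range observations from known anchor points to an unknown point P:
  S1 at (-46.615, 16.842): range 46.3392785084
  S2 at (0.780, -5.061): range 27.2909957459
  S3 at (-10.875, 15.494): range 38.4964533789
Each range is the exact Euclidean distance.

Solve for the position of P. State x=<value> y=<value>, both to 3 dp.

eq1: (x + 46.615)² + (y − 16.842)² = 46.3392785084²
eq2: (x − 0.780)² + (y + 5.061)² = 27.2909957459²
eq3: (x + 10.875)² + (y − 15.494)² = 38.4964533789²
eq3−eq1, eq3−eq2 (x²,y² cancel):
  -71.480·x + 2.696·y = 1432.929718
  23.310·x − 41.110·y = 405.070934
det = -71.480·-41.110 − 2.696·23.310 = 2875.699040
x = (1432.929718·-41.110 − 2.696·405.070934) / 2875.699040 = -20.864427
y = (-71.480·405.070934 − 1432.929718·23.310) / 2875.699040 = -21.683793

x=-20.864 y=-21.684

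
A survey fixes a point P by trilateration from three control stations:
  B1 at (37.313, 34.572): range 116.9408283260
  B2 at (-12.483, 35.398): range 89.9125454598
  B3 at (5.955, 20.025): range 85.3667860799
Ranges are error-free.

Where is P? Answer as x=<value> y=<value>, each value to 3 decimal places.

eq1: (x − 37.313)² + (y − 34.572)² = 116.9408283260²
eq2: (x + 12.483)² + (y − 35.398)² = 89.9125454598²
eq3: (x − 5.955)² + (y − 20.025)² = 85.3667860799²
eq3−eq1, eq3−eq2 (x²,y² cancel):
  62.716·x + 29.094·y = -4236.648661
  -36.876·x + 30.746·y = 175.603378
det = 62.716·30.746 − 29.094·-36.876 = 3001.136480
x = (-4236.648661·30.746 − 29.094·175.603378) / 3001.136480 = -45.105914
y = (62.716·175.603378 − -4236.648661·-36.876) / 3001.136480 = -48.387508

x=-45.106 y=-48.388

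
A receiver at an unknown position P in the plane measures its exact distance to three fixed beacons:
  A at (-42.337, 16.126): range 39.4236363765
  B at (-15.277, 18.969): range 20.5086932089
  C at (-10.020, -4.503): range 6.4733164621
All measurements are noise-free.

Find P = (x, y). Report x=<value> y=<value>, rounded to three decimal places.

eq1: (x + 42.337)² + (y − 16.126)² = 39.4236363765²
eq2: (x + 15.277)² + (y − 18.969)² = 20.5086932089²
eq3: (x + 10.020)² + (y + 4.503)² = 6.4733164621²
eq3−eq1, eq3−eq2 (x²,y² cancel):
  -64.634·x + 41.258·y = 419.472757
  -10.514·x + 46.944·y = 93.829610
det = -64.634·46.944 − 41.258·-10.514 = -2600.391884
x = (419.472757·46.944 − 41.258·93.829610) / -2600.391884 = -6.083893
y = (-64.634·93.829610 − 419.472757·-10.514) / -2600.391884 = 0.636153

x=-6.084 y=0.636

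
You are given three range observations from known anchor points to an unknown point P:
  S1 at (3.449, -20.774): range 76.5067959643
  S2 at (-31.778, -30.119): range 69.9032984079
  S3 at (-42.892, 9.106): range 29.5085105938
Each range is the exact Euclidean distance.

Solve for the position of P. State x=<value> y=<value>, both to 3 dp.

eq1: (x − 3.449)² + (y + 20.774)² = 76.5067959643²
eq2: (x + 31.778)² + (y + 30.119)² = 69.9032984079²
eq3: (x + 42.892)² + (y − 9.106)² = 29.5085105938²
eq1−eq2, eq1−eq3 (x²,y² cancel):
  -70.454·x − 18.690·y = 2440.359468
  -92.682·x + 59.760·y = 6461.725854
det = -70.454·59.760 − -18.690·-92.682 = -5942.557620
x = (2440.359468·59.760 − -18.690·6461.725854) / -5942.557620 = -44.863770
y = (-70.454·6461.725854 − 2440.359468·-92.682) / -5942.557620 = 38.548560

x=-44.864 y=38.549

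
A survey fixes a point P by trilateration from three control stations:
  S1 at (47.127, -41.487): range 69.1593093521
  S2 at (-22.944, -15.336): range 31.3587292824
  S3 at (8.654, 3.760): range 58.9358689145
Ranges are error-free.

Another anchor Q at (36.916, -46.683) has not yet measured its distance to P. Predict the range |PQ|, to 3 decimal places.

eq1: (x − 47.127)² + (y + 41.487)² = 69.1593093521²
eq2: (x + 22.944)² + (y + 15.336)² = 31.3587292824²
eq3: (x − 8.654)² + (y − 3.760)² = 58.9358689145²
eq1−eq2, eq1−eq3 (x²,y² cancel):
  -140.142·x + 52.302·y = 619.134902
  -76.946·x + 90.494·y = -2543.522557
det = -140.142·90.494 − 52.302·-76.946 = -8657.580456
x = (619.134902·90.494 − 52.302·-2543.522557) / -8657.580456 = -21.837430
y = (-140.142·-2543.522557 − 619.134902·-76.946) / -8657.580456 = -46.675199
|P − Q| = √((-21.837430 − 36.916)² + (-46.675199 − -46.683)²) = 58.753431

58.753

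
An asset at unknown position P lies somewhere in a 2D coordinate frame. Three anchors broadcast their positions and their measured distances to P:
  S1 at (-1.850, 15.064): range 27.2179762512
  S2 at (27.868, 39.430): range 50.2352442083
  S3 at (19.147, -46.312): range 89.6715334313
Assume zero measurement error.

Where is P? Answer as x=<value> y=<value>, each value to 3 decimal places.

x=-21.999 y=33.362

eq1: (x + 1.850)² + (y − 15.064)² = 27.2179762512²
eq2: (x − 27.868)² + (y − 39.430)² = 50.2352442083²
eq3: (x − 19.147)² + (y + 46.312)² = 89.6715334313²
eq2−eq3, eq2−eq1 (x²,y² cancel):
  -17.442·x − 171.484·y = -5337.345518
  -59.436·x − 48.732·y = -318.242199
det = -17.442·-48.732 − -171.484·-59.436 = -9342.339480
x = (-5337.345518·-48.732 − -171.484·-318.242199) / -9342.339480 = -21.999423
y = (-17.442·-318.242199 − -5337.345518·-59.436) / -9342.339480 = 33.362060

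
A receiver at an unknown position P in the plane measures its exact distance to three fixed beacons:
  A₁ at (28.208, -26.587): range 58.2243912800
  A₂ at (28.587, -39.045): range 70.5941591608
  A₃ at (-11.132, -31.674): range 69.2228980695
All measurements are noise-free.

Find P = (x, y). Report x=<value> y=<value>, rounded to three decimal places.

eq1: (x − 28.208)² + (y + 26.587)² = 58.2243912800²
eq2: (x − 28.587)² + (y + 39.045)² = 70.5941591608²
eq3: (x + 11.132)² + (y + 31.674)² = 69.2228980695²
eq2−eq1, eq2−eq3 (x²,y² cancel):
  -0.758·x + 24.916·y = 754.286807
  -79.438·x + 14.742·y = -1022.839204
det = -0.758·14.742 − 24.916·-79.438 = 1968.102772
x = (754.286807·14.742 − 24.916·-1022.839204) / 1968.102772 = 18.599007
y = (-0.758·-1022.839204 − 754.286807·-79.438) / 1968.102772 = 30.839013

x=18.599 y=30.839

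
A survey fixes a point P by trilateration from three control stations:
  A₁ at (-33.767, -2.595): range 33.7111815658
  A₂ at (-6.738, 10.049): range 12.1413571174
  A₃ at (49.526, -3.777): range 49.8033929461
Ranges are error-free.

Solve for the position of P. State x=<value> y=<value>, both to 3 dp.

x=-0.145 y=-0.146

eq1: (x + 33.767)² + (y + 2.595)² = 33.7111815658²
eq2: (x + 6.738)² + (y − 10.049)² = 12.1413571174²
eq3: (x − 49.526)² + (y + 3.777)² = 49.8033929461²
eq1−eq3, eq1−eq2 (x²,y² cancel):
  166.586·x − 2.364·y = -23.788095
  54.058·x + 25.288·y = -11.530059
det = 166.586·25.288 − -2.364·54.058 = 4340.419880
x = (-23.788095·25.288 − -2.364·-11.530059) / 4340.419880 = -0.144873
y = (166.586·-11.530059 − -23.788095·54.058) / 4340.419880 = -0.146255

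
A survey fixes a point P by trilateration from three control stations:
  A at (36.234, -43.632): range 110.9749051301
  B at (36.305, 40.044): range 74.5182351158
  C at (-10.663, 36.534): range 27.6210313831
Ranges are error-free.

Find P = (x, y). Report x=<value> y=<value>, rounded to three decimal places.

eq1: (x − 36.234)² + (y + 43.632)² = 110.9749051301²
eq2: (x − 36.305)² + (y − 40.044)² = 74.5182351158²
eq3: (x + 10.663)² + (y − 36.534)² = 27.6210313831²
eq2−eq1, eq2−eq3 (x²,y² cancel):
  -0.142·x − 167.352·y = -6467.382985
  -93.936·x − 7.020·y = 3316.903754
det = -0.142·-7.020 − -167.352·-93.936 = -15719.380632
x = (-6467.382985·-7.020 − -167.352·3316.903754) / -15719.380632 = -38.200710
y = (-0.142·3316.903754 − -6467.382985·-93.936) / -15719.380632 = 38.677802

x=-38.201 y=38.678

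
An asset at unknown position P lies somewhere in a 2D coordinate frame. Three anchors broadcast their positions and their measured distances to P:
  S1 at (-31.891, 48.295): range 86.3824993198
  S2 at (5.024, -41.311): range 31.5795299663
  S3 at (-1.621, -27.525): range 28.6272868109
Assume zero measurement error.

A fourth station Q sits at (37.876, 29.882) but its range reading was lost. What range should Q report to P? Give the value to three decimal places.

48.431

eq1: (x + 31.891)² + (y − 48.295)² = 86.3824993198²
eq2: (x − 5.024)² + (y + 41.311)² = 31.5795299663²
eq3: (x + 1.621)² + (y + 27.525)² = 28.6272868109²
eq2−eq1, eq2−eq3 (x²,y² cancel):
  -73.830·x + 179.212·y = -4847.065867
  -13.290·x + 27.572·y = -793.840868
det = -73.830·27.572 − 179.212·-13.290 = 346.086720
x = (-4847.065867·27.572 − 179.212·-793.840868) / 346.086720 = 24.914304
y = (-73.830·-793.840868 − -4847.065867·-13.290) / 346.086720 = -16.782597
|P − Q| = √((24.914304 − 37.876)² + (-16.782597 − 29.882)²) = 48.431294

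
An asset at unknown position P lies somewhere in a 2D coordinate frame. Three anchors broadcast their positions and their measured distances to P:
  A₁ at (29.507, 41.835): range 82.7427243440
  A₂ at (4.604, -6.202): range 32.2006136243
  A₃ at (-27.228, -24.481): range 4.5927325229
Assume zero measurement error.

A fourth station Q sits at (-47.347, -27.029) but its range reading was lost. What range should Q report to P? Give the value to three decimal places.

eq1: (x − 29.507)² + (y − 41.835)² = 82.7427243440²
eq2: (x − 4.604)² + (y + 6.202)² = 32.2006136243²
eq3: (x + 27.228)² + (y + 24.481)² = 4.5927325229²
eq2−eq1, eq2−eq3 (x²,y² cancel):
  49.806·x + 96.074·y = -3248.310260
  -63.664·x − 36.558·y = 2296.808051
det = 49.806·-36.558 − 96.074·-63.664 = 4295.647388
x = (-3248.310260·-36.558 − 96.074·2296.808051) / 4295.647388 = -23.724436
y = (49.806·2296.808051 − -3248.310260·-63.664) / 4295.647388 = -21.511450
|P − Q| = √((-23.724436 − -47.347)² + (-21.511450 − -27.029)²) = 24.258378

24.258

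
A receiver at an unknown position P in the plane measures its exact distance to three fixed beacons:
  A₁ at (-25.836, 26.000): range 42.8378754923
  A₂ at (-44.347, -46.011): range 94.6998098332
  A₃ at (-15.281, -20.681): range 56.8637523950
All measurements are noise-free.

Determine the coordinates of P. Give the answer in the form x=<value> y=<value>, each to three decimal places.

x=17.002 y=26.130

eq1: (x + 25.836)² + (y − 26.000)² = 42.8378754923²
eq2: (x + 44.347)² + (y + 46.011)² = 94.6998098332²
eq3: (x + 15.281)² + (y + 20.681)² = 56.8637523950²
eq2−eq3, eq2−eq1 (x²,y² cancel):
  58.132·x + 50.660·y = 2312.111838
  37.022·x + 144.022·y = 4392.800772
det = 58.132·144.022 − 50.660·37.022 = 6496.752384
x = (2312.111838·144.022 − 50.660·4392.800772) / 6496.752384 = 17.001677
y = (58.132·4392.800772 − 2312.111838·37.022) / 6496.752384 = 26.130485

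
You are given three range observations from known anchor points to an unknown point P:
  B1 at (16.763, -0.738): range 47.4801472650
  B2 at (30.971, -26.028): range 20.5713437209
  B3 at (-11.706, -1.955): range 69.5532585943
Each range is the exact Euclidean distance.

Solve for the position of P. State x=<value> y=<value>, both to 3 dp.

eq1: (x − 16.763)² + (y + 0.738)² = 47.4801472650²
eq2: (x − 30.971)² + (y + 26.028)² = 20.5713437209²
eq3: (x + 11.706)² + (y + 1.955)² = 69.5532585943²
eq3−eq2, eq3−eq1 (x²,y² cancel):
  85.354·x − 48.146·y = 5910.282763
  56.938·x + 2.434·y = 2723.981749
det = 85.354·2.434 − -48.146·56.938 = 2949.088584
x = (5910.282763·2.434 − -48.146·2723.981749) / 2949.088584 = 49.348960
y = (85.354·2723.981749 − 5910.282763·56.938) / 2949.088584 = -35.270877

x=49.349 y=-35.271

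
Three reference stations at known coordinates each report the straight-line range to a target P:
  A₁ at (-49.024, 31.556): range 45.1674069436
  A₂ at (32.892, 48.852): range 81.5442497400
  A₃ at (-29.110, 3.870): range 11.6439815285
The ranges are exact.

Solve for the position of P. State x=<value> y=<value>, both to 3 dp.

eq1: (x + 49.024)² + (y − 31.556)² = 45.1674069436²
eq2: (x − 32.892)² + (y − 48.852)² = 81.5442497400²
eq3: (x + 29.110)² + (y − 3.870)² = 11.6439815285²
eq1−eq3, eq1−eq2 (x²,y² cancel):
  39.828·x − 55.372·y = -632.252368
  163.832·x + 34.592·y = -4540.102160
det = 39.828·34.592 − -55.372·163.832 = 10449.435680
x = (-632.252368·34.592 − -55.372·-4540.102160) / 10449.435680 = -26.151212
y = (39.828·-4540.102160 − -632.252368·163.832) / 10449.435680 = -7.391789

x=-26.151 y=-7.392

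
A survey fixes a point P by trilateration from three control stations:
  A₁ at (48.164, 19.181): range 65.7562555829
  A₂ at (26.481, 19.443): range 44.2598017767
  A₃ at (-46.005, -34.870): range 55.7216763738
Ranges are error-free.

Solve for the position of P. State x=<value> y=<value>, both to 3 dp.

x=-17.290 y=12.883

eq1: (x − 48.164)² + (y − 19.181)² = 65.7562555829²
eq2: (x − 26.481)² + (y − 19.443)² = 44.2598017767²
eq3: (x + 46.005)² + (y + 34.870)² = 55.7216763738²
eq2−eq3, eq2−eq1 (x²,y² cancel):
  -144.972·x − 108.626·y = 1107.128150
  43.366·x − 0.524·y = -756.547048
det = -144.972·-0.524 − -108.626·43.366 = 4786.640444
x = (1107.128150·-0.524 − -108.626·-756.547048) / 4786.640444 = -17.289959
y = (-144.972·-756.547048 − 1107.128150·43.366) / 4786.640444 = 12.883027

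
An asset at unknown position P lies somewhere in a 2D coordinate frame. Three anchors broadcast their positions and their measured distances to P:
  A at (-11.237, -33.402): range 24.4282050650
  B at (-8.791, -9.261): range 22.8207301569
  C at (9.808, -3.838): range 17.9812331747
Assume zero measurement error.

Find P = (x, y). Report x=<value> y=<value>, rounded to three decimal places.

x=10.267 y=-21.813

eq1: (x + 11.237)² + (y + 33.402)² = 24.4282050650²
eq2: (x + 8.791)² + (y + 9.261)² = 22.8207301569²
eq3: (x − 9.808)² + (y + 3.838)² = 17.9812331747²
eq3−eq2, eq3−eq1 (x²,y² cancel):
  -37.198·x − 10.846·y = -145.340284
  -42.090·x − 59.128·y = 857.624209
det = -37.198·-59.128 − -10.846·-42.090 = 1742.935204
x = (-145.340284·-59.128 − -10.846·857.624209) / 1742.935204 = 10.267434
y = (-37.198·857.624209 − -145.340284·-42.090) / 1742.935204 = -21.813363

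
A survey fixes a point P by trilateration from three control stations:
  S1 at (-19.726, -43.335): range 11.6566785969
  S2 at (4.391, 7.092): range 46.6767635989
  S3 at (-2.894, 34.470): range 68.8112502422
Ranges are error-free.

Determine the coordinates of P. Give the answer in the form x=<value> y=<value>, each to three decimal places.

x=-21.416 y=-31.802

eq1: (x + 19.726)² + (y + 43.335)² = 11.6566785969²
eq2: (x − 4.391)² + (y − 7.092)² = 46.6767635989²
eq3: (x + 2.894)² + (y − 34.470)² = 68.8112502422²
eq2−eq3, eq2−eq1 (x²,y² cancel):
  -14.570·x + 54.756·y = -1429.289109
  -48.234·x − 100.854·y = 4240.302060
det = -14.570·-100.854 − 54.756·-48.234 = 4110.543684
x = (-1429.289109·-100.854 − 54.756·4240.302060) / 4110.543684 = -21.416256
y = (-14.570·4240.302060 − -1429.289109·-48.234) / 4110.543684 = -31.801519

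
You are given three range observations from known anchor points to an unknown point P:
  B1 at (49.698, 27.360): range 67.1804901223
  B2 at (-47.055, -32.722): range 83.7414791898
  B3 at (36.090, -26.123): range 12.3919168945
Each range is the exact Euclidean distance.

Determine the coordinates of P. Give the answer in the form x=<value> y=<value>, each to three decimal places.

x=36.486 y=-38.509

eq1: (x − 49.698)² + (y − 27.360)² = 67.1804901223²
eq2: (x + 47.055)² + (y + 32.722)² = 83.7414791898²
eq3: (x − 36.090)² + (y + 26.123)² = 12.3919168945²
eq1−eq3, eq1−eq2 (x²,y² cancel):
  -27.216·x − 106.966·y = 3126.097074
  -193.506·x − 120.164·y = -2432.975579
det = -27.216·-120.164 − -106.966·-193.506 = -17428.179372
x = (3126.097074·-120.164 − -106.966·-2432.975579) / -17428.179372 = 36.486312
y = (-27.216·-2432.975579 − 3126.097074·-193.506) / -17428.179372 = -38.508578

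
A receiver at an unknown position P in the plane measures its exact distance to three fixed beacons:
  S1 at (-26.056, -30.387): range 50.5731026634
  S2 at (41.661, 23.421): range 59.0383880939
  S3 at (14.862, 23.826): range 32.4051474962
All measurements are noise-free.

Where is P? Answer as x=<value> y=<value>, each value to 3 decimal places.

eq1: (x + 26.056)² + (y + 30.387)² = 50.5731026634²
eq2: (x − 41.661)² + (y − 23.421)² = 59.0383880939²
eq3: (x − 14.862)² + (y − 23.826)² = 32.4051474962²
eq3−eq2, eq3−eq1 (x²,y² cancel):
  53.598·x − 0.810·y = -939.812842
  -81.836·x − 108.426·y = -693.817544
det = 53.598·-108.426 − -0.810·-81.836 = -5877.703908
x = (-939.812842·-108.426 − -0.810·-693.817544) / -5877.703908 = -17.241113
y = (53.598·-693.817544 − -939.812842·-81.836) / -5877.703908 = 19.411961

x=-17.241 y=19.412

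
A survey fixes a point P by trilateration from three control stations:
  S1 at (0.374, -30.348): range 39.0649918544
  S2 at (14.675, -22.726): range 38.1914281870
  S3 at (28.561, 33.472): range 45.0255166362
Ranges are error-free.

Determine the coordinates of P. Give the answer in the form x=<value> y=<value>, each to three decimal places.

eq1: (x − 0.374)² + (y + 30.348)² = 39.0649918544²
eq2: (x − 14.675)² + (y + 22.726)² = 38.1914281870²
eq3: (x − 28.561)² + (y − 33.472)² = 45.0255166362²
eq3−eq1, eq3−eq2 (x²,y² cancel):
  -56.374·x − 127.640·y = -513.740965
  -27.772·x − 112.396·y = -635.566843
det = -56.374·-112.396 − -127.640·-27.772 = 2791.394024
x = (-513.740965·-112.396 − -127.640·-635.566843) / 2791.394024 = -8.376217
y = (-56.374·-635.566843 − -513.740965·-27.772) / 2791.394024 = 7.724395

x=-8.376 y=7.724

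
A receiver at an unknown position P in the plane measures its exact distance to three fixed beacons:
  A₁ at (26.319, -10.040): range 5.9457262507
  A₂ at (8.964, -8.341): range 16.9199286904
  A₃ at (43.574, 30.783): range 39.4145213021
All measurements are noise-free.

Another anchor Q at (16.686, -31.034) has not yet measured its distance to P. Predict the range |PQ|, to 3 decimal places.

eq1: (x − 26.319)² + (y + 10.040)² = 5.9457262507²
eq2: (x − 8.964)² + (y + 8.341)² = 16.9199286904²
eq3: (x − 43.574)² + (y − 30.783)² = 39.4145213021²
eq2−eq3, eq2−eq1 (x²,y² cancel):
  69.220·x + 78.248·y = 1429.140485
  34.710·x − 3.398·y = 894.498110
det = 69.220·-3.398 − 78.248·34.710 = -2951.197640
x = (1429.140485·-3.398 − 78.248·894.498110) / -2951.197640 = 25.362214
y = (69.220·894.498110 − 1429.140485·34.710) / -2951.197640 = -4.171762
|P − Q| = √((25.362214 − 16.686)² + (-4.171762 − -31.034)²) = 28.228648

28.229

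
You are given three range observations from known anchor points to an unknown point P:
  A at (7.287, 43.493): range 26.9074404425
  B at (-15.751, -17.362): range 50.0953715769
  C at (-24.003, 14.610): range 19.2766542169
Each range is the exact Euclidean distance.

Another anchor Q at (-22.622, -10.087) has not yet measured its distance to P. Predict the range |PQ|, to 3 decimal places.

eq1: (x − 7.287)² + (y − 43.493)² = 26.9074404425²
eq2: (x + 15.751)² + (y + 17.362)² = 50.0953715769²
eq3: (x + 24.003)² + (y − 14.610)² = 19.2766542169²
eq1−eq3, eq1−eq2 (x²,y² cancel):
  -62.580·x − 57.766·y = -802.724356
  -46.076·x − 121.710·y = -3180.744275
det = -62.580·-121.710 − -57.766·-46.076 = 4954.985584
x = (-802.724356·-121.710 − -57.766·-3180.744275) / 4954.985584 = -17.364186
y = (-62.580·-3180.744275 − -802.724356·-46.076) / 4954.985584 = 32.707391
|P − Q| = √((-17.364186 − -22.622)² + (32.707391 − -10.087)²) = 43.116174

43.116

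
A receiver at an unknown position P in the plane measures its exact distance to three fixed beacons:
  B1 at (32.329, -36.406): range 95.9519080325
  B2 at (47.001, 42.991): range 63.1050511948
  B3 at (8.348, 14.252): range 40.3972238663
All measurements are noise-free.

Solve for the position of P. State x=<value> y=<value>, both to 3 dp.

x=-16.007 y=46.482

eq1: (x − 32.329)² + (y + 36.406)² = 95.9519080325²
eq2: (x − 47.001)² + (y − 42.991)² = 63.1050511948²
eq3: (x − 8.348)² + (y − 14.252)² = 40.3972238663²
eq2−eq3, eq2−eq1 (x²,y² cancel):
  -77.306·x − 57.478·y = -1434.199684
  -29.344·x − 158.794·y = -6911.280174
det = -77.306·-158.794 − -57.478·-29.344 = 10589.094532
x = (-1434.199684·-158.794 − -57.478·-6911.280174) / 10589.094532 = -16.007436
y = (-77.306·-6911.280174 − -1434.199684·-29.344) / 10589.094532 = 46.481620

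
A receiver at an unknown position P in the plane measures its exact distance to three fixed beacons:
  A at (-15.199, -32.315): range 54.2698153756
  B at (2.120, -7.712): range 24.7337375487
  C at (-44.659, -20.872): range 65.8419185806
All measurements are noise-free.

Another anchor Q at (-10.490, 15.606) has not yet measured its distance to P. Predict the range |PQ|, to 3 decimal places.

20.580

eq1: (x + 15.199)² + (y + 32.315)² = 54.2698153756²
eq2: (x − 2.120)² + (y + 7.712)² = 24.7337375487²
eq3: (x + 44.659)² + (y + 20.872)² = 65.8419185806²
eq3−eq2, eq3−eq1 (x²,y² cancel):
  93.558·x + 26.320·y = 1357.303148
  58.920·x − 22.886·y = 235.147542
det = 93.558·-22.886 − 26.320·58.920 = -3691.942788
x = (1357.303148·-22.886 − 26.320·235.147542) / -3691.942788 = 10.090168
y = (93.558·235.147542 − 1357.303148·58.920) / -3691.942788 = 15.702401
|P − Q| = √((10.090168 − -10.490)² + (15.702401 − 15.606)²) = 20.580394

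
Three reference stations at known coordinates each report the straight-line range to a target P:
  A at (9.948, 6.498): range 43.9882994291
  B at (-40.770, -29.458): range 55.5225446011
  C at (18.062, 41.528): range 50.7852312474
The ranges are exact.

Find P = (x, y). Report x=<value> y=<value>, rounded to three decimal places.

eq1: (x − 9.948)² + (y − 6.498)² = 43.9882994291²
eq2: (x + 40.770)² + (y + 29.458)² = 55.5225446011²
eq3: (x − 18.062)² + (y − 41.528)² = 50.7852312474²
eq2−eq1, eq2−eq3 (x²,y² cancel):
  101.436·x + 71.912·y = -1240.997484
  117.664·x + 141.972·y = 24.457210
det = 101.436·141.972 − 71.912·117.664 = 5939.618224
x = (-1240.997484·141.972 − 71.912·24.457210) / 5939.618224 = -29.959108
y = (101.436·24.457210 − -1240.997484·117.664) / 5939.618224 = 25.001871

x=-29.959 y=25.002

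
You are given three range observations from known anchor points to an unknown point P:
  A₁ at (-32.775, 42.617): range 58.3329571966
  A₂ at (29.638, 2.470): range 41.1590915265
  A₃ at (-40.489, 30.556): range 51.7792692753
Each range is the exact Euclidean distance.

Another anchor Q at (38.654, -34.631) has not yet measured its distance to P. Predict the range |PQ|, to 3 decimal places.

eq1: (x + 32.775)² + (y − 42.617)² = 58.3329571966²
eq2: (x − 29.638)² + (y − 2.470)² = 41.1590915265²
eq3: (x + 40.489)² + (y − 30.556)² = 51.7792692753²
eq3−eq1, eq3−eq2 (x²,y² cancel):
  15.428·x + 24.122·y = -404.260112
  140.254·x − 56.172·y = -701.494402
det = 15.428·-56.172 − 24.122·140.254 = -4249.828604
x = (-404.260112·-56.172 − 24.122·-701.494402) / -4249.828604 = -9.324975
y = (15.428·-701.494402 − -404.260112·140.254) / -4249.828604 = -10.794892
|P − Q| = √((-9.324975 − 38.654)² + (-10.794892 − -34.631)²) = 53.573707

53.574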